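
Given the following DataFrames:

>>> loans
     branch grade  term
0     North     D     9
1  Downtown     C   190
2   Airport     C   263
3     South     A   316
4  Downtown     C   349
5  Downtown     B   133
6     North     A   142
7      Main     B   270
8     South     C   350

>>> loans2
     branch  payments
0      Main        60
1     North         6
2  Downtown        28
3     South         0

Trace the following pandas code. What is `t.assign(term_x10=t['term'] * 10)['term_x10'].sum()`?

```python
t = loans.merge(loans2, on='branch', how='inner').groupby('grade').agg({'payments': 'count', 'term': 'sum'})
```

merge on 'branch' (how='inner') → 8 rows:
     branch grade  term  payments
0     North     D     9         6
1  Downtown     C   190        28
2     South     A   316         0
3  Downtown     C   349        28
4  Downtown     B   133        28
5     North     A   142         6
6      Main     B   270        60
7     South     C   350         0
group by grade: count(payments), sum(term):
       payments  term
grade                
A             2   458
B             2   403
C             3   889
D             1     9
add column term_x10 = t['term'] * 10:
       payments  term  term_x10
grade                          
A             2   458      4580
B             2   403      4030
C             3   889      8890
D             1     9        90
Taking the sum of column 'term_x10' gives 17590.

17590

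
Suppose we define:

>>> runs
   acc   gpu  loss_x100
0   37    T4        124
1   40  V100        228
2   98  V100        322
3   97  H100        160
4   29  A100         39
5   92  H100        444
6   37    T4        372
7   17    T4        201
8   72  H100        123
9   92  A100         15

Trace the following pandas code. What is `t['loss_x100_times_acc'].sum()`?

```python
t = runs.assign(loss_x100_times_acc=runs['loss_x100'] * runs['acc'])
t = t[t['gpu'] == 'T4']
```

add column loss_x100_times_acc = runs['loss_x100'] * runs['acc']:
   acc   gpu  loss_x100  loss_x100_times_acc
0   37    T4        124                 4588
1   40  V100        228                 9120
2   98  V100        322                31556
3   97  H100        160                15520
4   29  A100         39                 1131
5   92  H100        444                40848
6   37    T4        372                13764
7   17    T4        201                 3417
8   72  H100        123                 8856
9   92  A100         15                 1380
filter rows where gpu == 'T4':
   acc gpu  loss_x100  loss_x100_times_acc
0   37  T4        124                 4588
6   37  T4        372                13764
7   17  T4        201                 3417
sum of column 'loss_x100_times_acc' → 21769

21769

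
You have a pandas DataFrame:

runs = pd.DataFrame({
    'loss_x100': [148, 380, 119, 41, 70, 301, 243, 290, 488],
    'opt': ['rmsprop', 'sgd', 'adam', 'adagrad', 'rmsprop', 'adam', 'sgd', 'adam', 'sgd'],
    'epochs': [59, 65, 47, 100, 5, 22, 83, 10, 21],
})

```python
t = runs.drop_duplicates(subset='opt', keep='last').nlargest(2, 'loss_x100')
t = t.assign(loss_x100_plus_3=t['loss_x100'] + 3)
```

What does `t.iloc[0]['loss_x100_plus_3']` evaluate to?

drop duplicate opt (keep=last):
   loss_x100      opt  epochs
3         41  adagrad     100
4         70  rmsprop       5
7        290     adam      10
8        488      sgd      21
take 2 rows with largest loss_x100:
   loss_x100   opt  epochs
8        488   sgd      21
7        290  adam      10
add column loss_x100_plus_3 = t['loss_x100'] + 3:
   loss_x100   opt  epochs  loss_x100_plus_3
8        488   sgd      21               491
7        290  adam      10               293
Finally, value at position 0, column 'loss_x100_plus_3' = 491.

491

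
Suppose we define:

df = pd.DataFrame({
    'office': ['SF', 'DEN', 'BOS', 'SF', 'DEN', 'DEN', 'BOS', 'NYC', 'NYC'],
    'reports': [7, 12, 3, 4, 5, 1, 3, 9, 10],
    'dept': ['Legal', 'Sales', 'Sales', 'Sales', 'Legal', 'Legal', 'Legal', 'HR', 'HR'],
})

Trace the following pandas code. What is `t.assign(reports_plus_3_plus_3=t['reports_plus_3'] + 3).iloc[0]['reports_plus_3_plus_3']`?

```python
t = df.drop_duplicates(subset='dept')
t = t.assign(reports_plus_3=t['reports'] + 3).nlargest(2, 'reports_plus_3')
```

drop duplicate dept (keep=first):
  office  reports   dept
0     SF        7  Legal
1    DEN       12  Sales
7    NYC        9     HR
add column reports_plus_3 = t['reports'] + 3:
  office  reports   dept  reports_plus_3
0     SF        7  Legal              10
1    DEN       12  Sales              15
7    NYC        9     HR              12
take 2 rows with largest reports_plus_3:
  office  reports   dept  reports_plus_3
1    DEN       12  Sales              15
7    NYC        9     HR              12
add column reports_plus_3_plus_3 = t['reports_plus_3'] + 3:
  office  reports   dept  reports_plus_3  reports_plus_3_plus_3
1    DEN       12  Sales              15                     18
7    NYC        9     HR              12                     15
Taking the value at position 0, column 'reports_plus_3_plus_3' gives 18.

18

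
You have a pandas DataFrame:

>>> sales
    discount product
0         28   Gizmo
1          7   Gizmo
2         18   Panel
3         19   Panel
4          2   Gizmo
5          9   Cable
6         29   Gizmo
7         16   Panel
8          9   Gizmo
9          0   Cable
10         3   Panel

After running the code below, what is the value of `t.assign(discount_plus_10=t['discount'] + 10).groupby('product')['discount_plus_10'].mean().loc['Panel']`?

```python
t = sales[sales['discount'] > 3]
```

filter rows where discount > 3:
   discount product
0        28   Gizmo
1         7   Gizmo
2        18   Panel
3        19   Panel
5         9   Cable
6        29   Gizmo
7        16   Panel
8         9   Gizmo
add column discount_plus_10 = t['discount'] + 10:
   discount product  discount_plus_10
0        28   Gizmo                38
1         7   Gizmo                17
2        18   Panel                28
3        19   Panel                29
5         9   Cable                19
6        29   Gizmo                39
7        16   Panel                26
8         9   Gizmo                19
group by product, mean of discount_plus_10:
product
Cable    19.000000
Gizmo    28.250000
Panel    27.666667
Name: discount_plus_10, dtype: float64

27.6666666667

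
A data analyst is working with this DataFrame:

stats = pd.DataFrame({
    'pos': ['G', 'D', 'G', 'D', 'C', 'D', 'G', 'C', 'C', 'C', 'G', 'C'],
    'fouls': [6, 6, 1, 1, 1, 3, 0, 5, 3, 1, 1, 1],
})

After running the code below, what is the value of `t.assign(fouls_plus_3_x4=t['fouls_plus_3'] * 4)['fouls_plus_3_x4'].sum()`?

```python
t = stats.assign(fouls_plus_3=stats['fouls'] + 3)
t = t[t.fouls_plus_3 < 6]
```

add column fouls_plus_3 = stats['fouls'] + 3:
   pos  fouls  fouls_plus_3
0    G      6             9
1    D      6             9
2    G      1             4
3    D      1             4
4    C      1             4
5    D      3             6
6    G      0             3
7    C      5             8
8    C      3             6
9    C      1             4
10   G      1             4
11   C      1             4
filter rows where fouls_plus_3 < 6:
   pos  fouls  fouls_plus_3
2    G      1             4
3    D      1             4
4    C      1             4
6    G      0             3
9    C      1             4
10   G      1             4
11   C      1             4
add column fouls_plus_3_x4 = t['fouls_plus_3'] * 4:
   pos  fouls  fouls_plus_3  fouls_plus_3_x4
2    G      1             4               16
3    D      1             4               16
4    C      1             4               16
6    G      0             3               12
9    C      1             4               16
10   G      1             4               16
11   C      1             4               16

108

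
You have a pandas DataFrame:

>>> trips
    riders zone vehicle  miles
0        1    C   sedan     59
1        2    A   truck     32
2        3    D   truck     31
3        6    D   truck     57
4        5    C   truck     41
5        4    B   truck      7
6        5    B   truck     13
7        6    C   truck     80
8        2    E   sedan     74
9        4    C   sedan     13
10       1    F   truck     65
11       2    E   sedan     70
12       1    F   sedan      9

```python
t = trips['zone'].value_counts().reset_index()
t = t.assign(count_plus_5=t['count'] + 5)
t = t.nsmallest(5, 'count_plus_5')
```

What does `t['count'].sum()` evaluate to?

9

value_counts of zone:
zone
C    4
D    2
B    2
E    2
F    2
A    1
Name: count, dtype: int64
reset_index():
  zone  count
0    C      4
1    D      2
2    B      2
3    E      2
4    F      2
5    A      1
add column count_plus_5 = t['count'] + 5:
  zone  count  count_plus_5
0    C      4             9
1    D      2             7
2    B      2             7
3    E      2             7
4    F      2             7
5    A      1             6
take 5 rows with smallest count_plus_5:
  zone  count  count_plus_5
5    A      1             6
1    D      2             7
2    B      2             7
3    E      2             7
4    F      2             7
Reading off the sum of column 'count', we get 9.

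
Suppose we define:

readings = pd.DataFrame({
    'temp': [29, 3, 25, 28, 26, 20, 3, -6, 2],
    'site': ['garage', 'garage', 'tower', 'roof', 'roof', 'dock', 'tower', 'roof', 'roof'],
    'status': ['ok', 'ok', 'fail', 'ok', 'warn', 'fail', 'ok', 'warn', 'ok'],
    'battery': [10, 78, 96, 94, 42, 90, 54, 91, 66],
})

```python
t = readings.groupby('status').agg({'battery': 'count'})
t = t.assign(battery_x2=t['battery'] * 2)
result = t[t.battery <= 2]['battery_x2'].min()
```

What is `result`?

group by status, count of battery:
        battery
status         
fail          2
ok            5
warn          2
add column battery_x2 = t['battery'] * 2:
        battery  battery_x2
status                     
fail          2           4
ok            5          10
warn          2           4
filter rows where battery <= 2:
        battery  battery_x2
status                     
fail          2           4
warn          2           4
So min() = 4.

4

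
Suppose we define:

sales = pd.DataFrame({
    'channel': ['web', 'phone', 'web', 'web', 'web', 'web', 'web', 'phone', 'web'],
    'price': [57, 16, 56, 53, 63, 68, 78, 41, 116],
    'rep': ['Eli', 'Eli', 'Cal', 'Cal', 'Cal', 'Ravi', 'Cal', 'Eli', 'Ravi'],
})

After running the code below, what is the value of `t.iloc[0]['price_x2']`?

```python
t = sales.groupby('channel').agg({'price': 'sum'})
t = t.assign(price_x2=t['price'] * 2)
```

group by channel, sum of price:
         price
channel       
phone       57
web        491
add column price_x2 = t['price'] * 2:
         price  price_x2
channel                 
phone       57       114
web        491       982
Then the value at position 0, column 'price_x2': 114

114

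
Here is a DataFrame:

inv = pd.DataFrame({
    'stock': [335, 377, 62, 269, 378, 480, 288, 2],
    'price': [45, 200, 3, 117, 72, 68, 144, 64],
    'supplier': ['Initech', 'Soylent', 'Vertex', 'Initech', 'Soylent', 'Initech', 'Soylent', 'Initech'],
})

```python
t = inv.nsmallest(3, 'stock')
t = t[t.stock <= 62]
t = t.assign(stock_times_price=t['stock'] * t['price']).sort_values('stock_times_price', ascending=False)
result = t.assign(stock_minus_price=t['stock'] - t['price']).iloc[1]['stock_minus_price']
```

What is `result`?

take 3 rows with smallest stock:
   stock  price supplier
7      2     64  Initech
2     62      3   Vertex
3    269    117  Initech
filter rows where stock <= 62:
   stock  price supplier
7      2     64  Initech
2     62      3   Vertex
add column stock_times_price = t['stock'] * t['price']:
   stock  price supplier  stock_times_price
7      2     64  Initech                128
2     62      3   Vertex                186
sort by stock_times_price descending:
   stock  price supplier  stock_times_price
2     62      3   Vertex                186
7      2     64  Initech                128
add column stock_minus_price = t['stock'] - t['price']:
   stock  price supplier  stock_times_price  stock_minus_price
2     62      3   Vertex                186                 59
7      2     64  Initech                128                -62
Hence -62.

-62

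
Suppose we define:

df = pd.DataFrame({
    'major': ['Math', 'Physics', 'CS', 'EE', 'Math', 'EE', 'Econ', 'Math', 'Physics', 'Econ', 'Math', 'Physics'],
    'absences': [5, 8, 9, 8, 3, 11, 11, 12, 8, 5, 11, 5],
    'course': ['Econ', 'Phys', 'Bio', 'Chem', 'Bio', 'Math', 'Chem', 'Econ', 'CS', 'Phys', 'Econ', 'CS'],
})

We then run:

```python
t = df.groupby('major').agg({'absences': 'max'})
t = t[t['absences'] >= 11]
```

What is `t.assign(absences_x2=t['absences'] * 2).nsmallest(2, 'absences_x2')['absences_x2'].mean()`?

group by major, max of absences:
         absences
major            
CS              9
EE             11
Econ           11
Math           12
Physics         8
filter rows where absences >= 11:
       absences
major          
EE           11
Econ         11
Math         12
add column absences_x2 = t['absences'] * 2:
       absences  absences_x2
major                       
EE           11           22
Econ         11           22
Math         12           24
take 2 rows with smallest absences_x2:
       absences  absences_x2
major                       
EE           11           22
Econ         11           22
mean of column 'absences_x2' → 22.0

22.0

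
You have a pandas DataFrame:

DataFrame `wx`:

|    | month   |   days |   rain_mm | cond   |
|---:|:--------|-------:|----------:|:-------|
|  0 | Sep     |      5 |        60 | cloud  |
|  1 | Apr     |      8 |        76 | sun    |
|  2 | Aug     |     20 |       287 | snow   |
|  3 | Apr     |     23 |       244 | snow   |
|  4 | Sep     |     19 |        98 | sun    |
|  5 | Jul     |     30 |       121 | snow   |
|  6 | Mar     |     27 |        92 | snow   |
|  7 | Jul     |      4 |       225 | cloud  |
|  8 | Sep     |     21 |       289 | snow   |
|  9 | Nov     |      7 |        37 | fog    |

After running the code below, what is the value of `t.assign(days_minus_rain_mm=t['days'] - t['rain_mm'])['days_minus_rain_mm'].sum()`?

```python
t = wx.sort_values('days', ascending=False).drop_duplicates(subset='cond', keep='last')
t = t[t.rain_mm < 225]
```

-98

sort by days descending:
  month  days  rain_mm   cond
5   Jul    30      121   snow
6   Mar    27       92   snow
3   Apr    23      244   snow
8   Sep    21      289   snow
2   Aug    20      287   snow
4   Sep    19       98    sun
1   Apr     8       76    sun
9   Nov     7       37    fog
0   Sep     5       60  cloud
7   Jul     4      225  cloud
drop duplicate cond (keep=last):
  month  days  rain_mm   cond
2   Aug    20      287   snow
1   Apr     8       76    sun
9   Nov     7       37    fog
7   Jul     4      225  cloud
filter rows where rain_mm < 225:
  month  days  rain_mm cond
1   Apr     8       76  sun
9   Nov     7       37  fog
add column days_minus_rain_mm = t['days'] - t['rain_mm']:
  month  days  rain_mm cond  days_minus_rain_mm
1   Apr     8       76  sun                 -68
9   Nov     7       37  fog                 -30
So sum() = -98.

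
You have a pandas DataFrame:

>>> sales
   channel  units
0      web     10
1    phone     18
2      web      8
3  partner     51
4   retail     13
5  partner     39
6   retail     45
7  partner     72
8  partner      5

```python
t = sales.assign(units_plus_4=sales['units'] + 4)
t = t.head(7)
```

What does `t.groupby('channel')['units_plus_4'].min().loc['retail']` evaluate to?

add column units_plus_4 = sales['units'] + 4:
   channel  units  units_plus_4
0      web     10            14
1    phone     18            22
2      web      8            12
3  partner     51            55
4   retail     13            17
5  partner     39            43
6   retail     45            49
7  partner     72            76
8  partner      5             9
take first 7 rows:
   channel  units  units_plus_4
0      web     10            14
1    phone     18            22
2      web      8            12
3  partner     51            55
4   retail     13            17
5  partner     39            43
6   retail     45            49
group by channel, min of units_plus_4:
channel
partner    43
phone      22
retail     17
web        12
Name: units_plus_4, dtype: int64
value at index 'retail' → 17

17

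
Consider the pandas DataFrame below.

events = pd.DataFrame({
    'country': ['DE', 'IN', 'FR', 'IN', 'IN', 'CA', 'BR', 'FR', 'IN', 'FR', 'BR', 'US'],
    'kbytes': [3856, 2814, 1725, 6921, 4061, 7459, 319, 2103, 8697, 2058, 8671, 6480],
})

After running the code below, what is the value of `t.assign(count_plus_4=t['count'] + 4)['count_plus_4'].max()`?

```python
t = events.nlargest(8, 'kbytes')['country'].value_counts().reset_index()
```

take 8 rows with largest kbytes:
   country  kbytes
8       IN    8697
10      BR    8671
5       CA    7459
3       IN    6921
11      US    6480
4       IN    4061
0       DE    3856
1       IN    2814
value_counts of country:
country
IN    4
BR    1
CA    1
US    1
DE    1
Name: count, dtype: int64
reset_index():
  country  count
0      IN      4
1      BR      1
2      CA      1
3      US      1
4      DE      1
add column count_plus_4 = t['count'] + 4:
  country  count  count_plus_4
0      IN      4             8
1      BR      1             5
2      CA      1             5
3      US      1             5
4      DE      1             5

8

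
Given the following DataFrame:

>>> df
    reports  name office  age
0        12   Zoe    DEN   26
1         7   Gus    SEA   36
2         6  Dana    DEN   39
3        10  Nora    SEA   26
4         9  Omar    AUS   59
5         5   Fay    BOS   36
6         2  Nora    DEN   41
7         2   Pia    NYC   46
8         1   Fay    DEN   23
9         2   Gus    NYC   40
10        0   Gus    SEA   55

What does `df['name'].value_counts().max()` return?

value_counts of name:
name
Gus     3
Nora    2
Fay     2
Zoe     1
Dana    1
Omar    1
Pia     1
Name: count, dtype: int64
Hence 3.

3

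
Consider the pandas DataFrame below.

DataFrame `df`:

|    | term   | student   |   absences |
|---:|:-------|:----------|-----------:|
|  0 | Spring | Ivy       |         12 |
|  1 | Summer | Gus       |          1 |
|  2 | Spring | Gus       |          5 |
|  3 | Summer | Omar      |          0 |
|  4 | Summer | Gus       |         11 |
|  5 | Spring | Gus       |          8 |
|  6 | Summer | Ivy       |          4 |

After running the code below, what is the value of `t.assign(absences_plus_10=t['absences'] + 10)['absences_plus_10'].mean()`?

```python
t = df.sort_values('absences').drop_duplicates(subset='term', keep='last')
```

21.5

sort by absences:
     term student  absences
3  Summer    Omar         0
1  Summer     Gus         1
6  Summer     Ivy         4
2  Spring     Gus         5
5  Spring     Gus         8
4  Summer     Gus        11
0  Spring     Ivy        12
drop duplicate term (keep=last):
     term student  absences
4  Summer     Gus        11
0  Spring     Ivy        12
add column absences_plus_10 = t['absences'] + 10:
     term student  absences  absences_plus_10
4  Summer     Gus        11                21
0  Spring     Ivy        12                22
Finally, mean of column 'absences_plus_10' = 21.5.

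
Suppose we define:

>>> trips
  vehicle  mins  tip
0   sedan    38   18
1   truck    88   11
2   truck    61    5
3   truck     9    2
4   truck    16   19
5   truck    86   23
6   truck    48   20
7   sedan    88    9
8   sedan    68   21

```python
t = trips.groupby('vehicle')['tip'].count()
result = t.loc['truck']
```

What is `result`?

group by vehicle, count of tip:
vehicle
sedan    3
truck    6
Name: tip, dtype: int64
The value at index 'truck' is 6.

6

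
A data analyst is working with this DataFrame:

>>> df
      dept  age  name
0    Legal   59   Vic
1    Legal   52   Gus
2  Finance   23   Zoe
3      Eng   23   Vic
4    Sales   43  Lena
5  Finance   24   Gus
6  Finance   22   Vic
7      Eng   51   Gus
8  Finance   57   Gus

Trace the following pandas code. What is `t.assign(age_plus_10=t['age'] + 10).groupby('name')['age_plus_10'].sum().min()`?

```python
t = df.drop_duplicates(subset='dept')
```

drop duplicate dept (keep=first):
      dept  age  name
0    Legal   59   Vic
2  Finance   23   Zoe
3      Eng   23   Vic
4    Sales   43  Lena
add column age_plus_10 = t['age'] + 10:
      dept  age  name  age_plus_10
0    Legal   59   Vic           69
2  Finance   23   Zoe           33
3      Eng   23   Vic           33
4    Sales   43  Lena           53
group by name, sum of age_plus_10:
name
Lena     53
Vic     102
Zoe      33
Name: age_plus_10, dtype: int64
Then the min of the resulting series: 33

33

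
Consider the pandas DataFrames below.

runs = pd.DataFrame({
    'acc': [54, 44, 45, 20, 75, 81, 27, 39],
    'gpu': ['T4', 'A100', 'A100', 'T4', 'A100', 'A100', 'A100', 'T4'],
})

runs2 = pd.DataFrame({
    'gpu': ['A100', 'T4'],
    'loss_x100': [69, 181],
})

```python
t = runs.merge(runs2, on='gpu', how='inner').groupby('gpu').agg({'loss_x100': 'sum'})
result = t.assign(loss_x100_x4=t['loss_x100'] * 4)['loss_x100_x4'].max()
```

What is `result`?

2172

merge on 'gpu' (how='inner') → 8 rows:
   acc   gpu  loss_x100
0   54    T4        181
1   44  A100         69
2   45  A100         69
3   20    T4        181
4   75  A100         69
5   81  A100         69
6   27  A100         69
7   39    T4        181
group by gpu, sum of loss_x100:
      loss_x100
gpu            
A100        345
T4          543
add column loss_x100_x4 = t['loss_x100'] * 4:
      loss_x100  loss_x100_x4
gpu                          
A100        345          1380
T4          543          2172
So max() = 2172.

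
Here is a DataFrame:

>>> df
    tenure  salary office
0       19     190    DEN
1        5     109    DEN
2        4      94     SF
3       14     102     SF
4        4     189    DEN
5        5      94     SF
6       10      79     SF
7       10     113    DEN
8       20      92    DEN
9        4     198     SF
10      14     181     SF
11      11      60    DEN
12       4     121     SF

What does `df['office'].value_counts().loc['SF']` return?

value_counts of office:
office
SF     7
DEN    6
Name: count, dtype: int64
Hence 7.

7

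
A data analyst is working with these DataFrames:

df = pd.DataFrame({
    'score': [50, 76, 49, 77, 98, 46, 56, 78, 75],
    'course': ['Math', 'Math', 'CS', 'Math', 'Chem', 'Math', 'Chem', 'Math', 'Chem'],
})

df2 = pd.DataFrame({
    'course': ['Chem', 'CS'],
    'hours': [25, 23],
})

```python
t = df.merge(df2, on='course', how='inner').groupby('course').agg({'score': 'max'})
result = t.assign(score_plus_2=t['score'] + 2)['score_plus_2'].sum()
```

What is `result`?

151

merge on 'course' (how='inner') → 4 rows:
   score course  hours
0     49     CS     23
1     98   Chem     25
2     56   Chem     25
3     75   Chem     25
group by course, max of score:
        score
course       
CS         49
Chem       98
add column score_plus_2 = t['score'] + 2:
        score  score_plus_2
course                     
CS         49            51
Chem       98           100
Then the sum of column 'score_plus_2': 151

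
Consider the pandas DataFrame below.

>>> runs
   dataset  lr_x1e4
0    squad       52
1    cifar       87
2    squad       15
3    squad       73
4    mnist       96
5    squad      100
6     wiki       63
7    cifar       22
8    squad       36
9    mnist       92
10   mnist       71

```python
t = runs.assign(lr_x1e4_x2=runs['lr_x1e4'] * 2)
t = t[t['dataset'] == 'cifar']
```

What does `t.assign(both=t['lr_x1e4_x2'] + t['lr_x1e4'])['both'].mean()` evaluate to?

add column lr_x1e4_x2 = runs['lr_x1e4'] * 2:
   dataset  lr_x1e4  lr_x1e4_x2
0    squad       52         104
1    cifar       87         174
2    squad       15          30
3    squad       73         146
4    mnist       96         192
5    squad      100         200
6     wiki       63         126
7    cifar       22          44
8    squad       36          72
9    mnist       92         184
10   mnist       71         142
filter rows where dataset == 'cifar':
  dataset  lr_x1e4  lr_x1e4_x2
1   cifar       87         174
7   cifar       22          44
add column both = t['lr_x1e4_x2'] + t['lr_x1e4']:
  dataset  lr_x1e4  lr_x1e4_x2  both
1   cifar       87         174   261
7   cifar       22          44    66
Finally, mean of column 'both' = 163.5.

163.5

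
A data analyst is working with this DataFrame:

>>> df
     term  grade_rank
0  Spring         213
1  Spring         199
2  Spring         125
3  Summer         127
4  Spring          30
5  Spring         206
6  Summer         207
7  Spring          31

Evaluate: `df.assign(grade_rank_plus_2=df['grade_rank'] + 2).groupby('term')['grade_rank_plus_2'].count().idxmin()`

add column grade_rank_plus_2 = df['grade_rank'] + 2:
     term  grade_rank  grade_rank_plus_2
0  Spring         213                215
1  Spring         199                201
2  Spring         125                127
3  Summer         127                129
4  Spring          30                 32
5  Spring         206                208
6  Summer         207                209
7  Spring          31                 33
group by term, count of grade_rank_plus_2:
term
Spring    6
Summer    2
Name: grade_rank_plus_2, dtype: int64
Reading off the label with the smallest value, we get Summer.

Summer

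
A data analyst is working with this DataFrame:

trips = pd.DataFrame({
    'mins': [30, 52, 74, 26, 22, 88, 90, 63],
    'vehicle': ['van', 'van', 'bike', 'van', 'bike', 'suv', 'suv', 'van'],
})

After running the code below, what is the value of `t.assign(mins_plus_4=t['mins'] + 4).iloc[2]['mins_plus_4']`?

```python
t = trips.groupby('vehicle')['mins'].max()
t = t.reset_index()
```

group by vehicle, max of mins:
vehicle
bike    74
suv     90
van     63
Name: mins, dtype: int64
reset_index():
  vehicle  mins
0    bike    74
1     suv    90
2     van    63
add column mins_plus_4 = t['mins'] + 4:
  vehicle  mins  mins_plus_4
0    bike    74           78
1     suv    90           94
2     van    63           67

67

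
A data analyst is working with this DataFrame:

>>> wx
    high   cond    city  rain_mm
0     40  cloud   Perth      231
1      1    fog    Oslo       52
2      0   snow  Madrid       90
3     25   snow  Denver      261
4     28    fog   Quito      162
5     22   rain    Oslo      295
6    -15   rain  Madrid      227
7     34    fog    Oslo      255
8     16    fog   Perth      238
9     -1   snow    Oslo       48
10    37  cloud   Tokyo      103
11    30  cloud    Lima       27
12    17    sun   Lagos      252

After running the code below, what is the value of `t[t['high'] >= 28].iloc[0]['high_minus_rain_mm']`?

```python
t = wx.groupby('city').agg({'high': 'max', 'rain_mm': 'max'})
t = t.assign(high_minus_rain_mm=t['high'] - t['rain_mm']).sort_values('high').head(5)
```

-134

group by city: max(high), max(rain_mm):
        high  rain_mm
city                 
Denver    25      261
Lagos     17      252
Lima      30       27
Madrid     0      227
Oslo      34      295
Perth     40      238
Quito     28      162
Tokyo     37      103
add column high_minus_rain_mm = t['high'] - t['rain_mm']:
        high  rain_mm  high_minus_rain_mm
city                                     
Denver    25      261                -236
Lagos     17      252                -235
Lima      30       27                   3
Madrid     0      227                -227
Oslo      34      295                -261
Perth     40      238                -198
Quito     28      162                -134
Tokyo     37      103                 -66
sort by high:
        high  rain_mm  high_minus_rain_mm
city                                     
Madrid     0      227                -227
Lagos     17      252                -235
Denver    25      261                -236
Quito     28      162                -134
Lima      30       27                   3
Oslo      34      295                -261
Tokyo     37      103                 -66
Perth     40      238                -198
take first 5 rows:
        high  rain_mm  high_minus_rain_mm
city                                     
Madrid     0      227                -227
Lagos     17      252                -235
Denver    25      261                -236
Quito     28      162                -134
Lima      30       27                   3
filter rows where high >= 28:
       high  rain_mm  high_minus_rain_mm
city                                    
Quito    28      162                -134
Lima     30       27                   3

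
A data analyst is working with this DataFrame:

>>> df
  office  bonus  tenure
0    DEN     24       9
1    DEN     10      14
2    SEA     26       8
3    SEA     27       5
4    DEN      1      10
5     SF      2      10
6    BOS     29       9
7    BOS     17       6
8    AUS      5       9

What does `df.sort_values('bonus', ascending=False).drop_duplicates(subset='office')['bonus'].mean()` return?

17.4

sort by bonus descending:
  office  bonus  tenure
6    BOS     29       9
3    SEA     27       5
2    SEA     26       8
0    DEN     24       9
7    BOS     17       6
1    DEN     10      14
8    AUS      5       9
5     SF      2      10
4    DEN      1      10
drop duplicate office (keep=first):
  office  bonus  tenure
6    BOS     29       9
3    SEA     27       5
0    DEN     24       9
8    AUS      5       9
5     SF      2      10
Hence 17.4.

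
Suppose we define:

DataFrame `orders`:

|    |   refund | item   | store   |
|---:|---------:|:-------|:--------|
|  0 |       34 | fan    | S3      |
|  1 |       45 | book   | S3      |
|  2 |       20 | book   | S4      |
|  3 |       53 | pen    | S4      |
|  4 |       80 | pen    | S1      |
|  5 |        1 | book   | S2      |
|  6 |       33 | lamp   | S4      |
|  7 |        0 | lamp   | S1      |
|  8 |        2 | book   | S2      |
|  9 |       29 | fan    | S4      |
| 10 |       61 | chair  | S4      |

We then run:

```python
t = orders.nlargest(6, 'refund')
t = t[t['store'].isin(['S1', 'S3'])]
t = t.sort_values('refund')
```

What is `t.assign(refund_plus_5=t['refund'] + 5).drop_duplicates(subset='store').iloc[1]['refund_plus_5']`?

85

take 6 rows with largest refund:
    refund   item store
4       80    pen    S1
10      61  chair    S4
3       53    pen    S4
1       45   book    S3
0       34    fan    S3
6       33   lamp    S4
filter rows where store in ['S1', 'S3']:
   refund  item store
4      80   pen    S1
1      45  book    S3
0      34   fan    S3
sort by refund:
   refund  item store
0      34   fan    S3
1      45  book    S3
4      80   pen    S1
add column refund_plus_5 = t['refund'] + 5:
   refund  item store  refund_plus_5
0      34   fan    S3             39
1      45  book    S3             50
4      80   pen    S1             85
drop duplicate store (keep=first):
   refund item store  refund_plus_5
0      34  fan    S3             39
4      80  pen    S1             85
Hence 85.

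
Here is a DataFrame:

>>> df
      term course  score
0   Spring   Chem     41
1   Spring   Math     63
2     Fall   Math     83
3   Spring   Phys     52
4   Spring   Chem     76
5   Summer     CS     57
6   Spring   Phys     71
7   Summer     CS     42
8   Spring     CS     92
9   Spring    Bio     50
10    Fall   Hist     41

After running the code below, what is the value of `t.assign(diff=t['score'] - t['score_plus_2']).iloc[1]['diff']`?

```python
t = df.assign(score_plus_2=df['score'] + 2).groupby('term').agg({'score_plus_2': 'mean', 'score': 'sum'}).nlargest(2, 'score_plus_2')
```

add column score_plus_2 = df['score'] + 2:
      term course  score  score_plus_2
0   Spring   Chem     41            43
1   Spring   Math     63            65
2     Fall   Math     83            85
3   Spring   Phys     52            54
4   Spring   Chem     76            78
5   Summer     CS     57            59
6   Spring   Phys     71            73
7   Summer     CS     42            44
8   Spring     CS     92            94
9   Spring    Bio     50            52
10    Fall   Hist     41            43
group by term: mean(score_plus_2), sum(score):
        score_plus_2  score
term                       
Fall       64.000000    124
Spring     65.571429    445
Summer     51.500000     99
take 2 rows with largest score_plus_2:
        score_plus_2  score
term                       
Spring     65.571429    445
Fall       64.000000    124
add column diff = t['score'] - t['score_plus_2']:
        score_plus_2  score        diff
term                                   
Spring     65.571429    445  379.428571
Fall       64.000000    124   60.000000
Reading off the value at position 1, column 'diff', we get 60.0.

60.0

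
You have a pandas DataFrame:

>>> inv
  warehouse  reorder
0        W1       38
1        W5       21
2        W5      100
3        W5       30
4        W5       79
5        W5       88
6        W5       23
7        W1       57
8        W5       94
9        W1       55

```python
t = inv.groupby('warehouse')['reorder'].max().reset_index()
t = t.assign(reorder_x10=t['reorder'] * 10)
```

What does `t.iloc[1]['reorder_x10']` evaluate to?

group by warehouse, max of reorder:
warehouse
W1     57
W5    100
Name: reorder, dtype: int64
reset_index():
  warehouse  reorder
0        W1       57
1        W5      100
add column reorder_x10 = t['reorder'] * 10:
  warehouse  reorder  reorder_x10
0        W1       57          570
1        W5      100         1000
So iloc[1]['reorder_x10'] = 1000.

1000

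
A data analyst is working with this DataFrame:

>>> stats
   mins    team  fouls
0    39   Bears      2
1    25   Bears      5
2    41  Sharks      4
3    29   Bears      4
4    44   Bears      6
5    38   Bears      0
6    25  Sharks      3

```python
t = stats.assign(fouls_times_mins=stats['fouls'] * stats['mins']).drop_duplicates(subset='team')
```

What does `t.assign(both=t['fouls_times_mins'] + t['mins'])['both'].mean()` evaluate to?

add column fouls_times_mins = stats['fouls'] * stats['mins']:
   mins    team  fouls  fouls_times_mins
0    39   Bears      2                78
1    25   Bears      5               125
2    41  Sharks      4               164
3    29   Bears      4               116
4    44   Bears      6               264
5    38   Bears      0                 0
6    25  Sharks      3                75
drop duplicate team (keep=first):
   mins    team  fouls  fouls_times_mins
0    39   Bears      2                78
2    41  Sharks      4               164
add column both = t['fouls_times_mins'] + t['mins']:
   mins    team  fouls  fouls_times_mins  both
0    39   Bears      2                78   117
2    41  Sharks      4               164   205
So mean() = 161.0.

161.0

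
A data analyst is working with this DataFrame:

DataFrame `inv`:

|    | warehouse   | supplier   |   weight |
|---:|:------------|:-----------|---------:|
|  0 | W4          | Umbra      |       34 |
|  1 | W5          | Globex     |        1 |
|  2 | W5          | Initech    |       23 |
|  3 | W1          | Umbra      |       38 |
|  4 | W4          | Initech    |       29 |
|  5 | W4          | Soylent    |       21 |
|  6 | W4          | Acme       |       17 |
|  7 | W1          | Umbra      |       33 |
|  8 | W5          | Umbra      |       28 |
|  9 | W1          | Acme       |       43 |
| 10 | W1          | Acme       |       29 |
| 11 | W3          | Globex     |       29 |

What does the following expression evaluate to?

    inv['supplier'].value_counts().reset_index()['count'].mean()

value_counts of supplier:
supplier
Umbra      4
Acme       3
Globex     2
Initech    2
Soylent    1
Name: count, dtype: int64
reset_index():
  supplier  count
0    Umbra      4
1     Acme      3
2   Globex      2
3  Initech      2
4  Soylent      1

2.4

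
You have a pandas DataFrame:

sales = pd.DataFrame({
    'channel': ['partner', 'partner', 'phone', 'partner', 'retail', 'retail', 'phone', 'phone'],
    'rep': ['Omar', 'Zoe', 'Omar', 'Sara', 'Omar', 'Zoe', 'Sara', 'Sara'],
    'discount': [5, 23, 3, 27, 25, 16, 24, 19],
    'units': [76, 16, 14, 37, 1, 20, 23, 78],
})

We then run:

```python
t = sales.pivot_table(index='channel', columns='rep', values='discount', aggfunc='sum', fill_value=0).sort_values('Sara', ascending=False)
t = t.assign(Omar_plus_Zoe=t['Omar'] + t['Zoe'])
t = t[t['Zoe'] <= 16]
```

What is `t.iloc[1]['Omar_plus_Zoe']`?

pivot: rows=channel, cols=rep, sum(discount):
rep      Omar  Sara  Zoe
channel                 
partner     5    27   23
phone       3    43    0
retail     25     0   16
sort by Sara descending:
rep      Omar  Sara  Zoe
channel                 
phone       3    43    0
partner     5    27   23
retail     25     0   16
add column Omar_plus_Zoe = t['Omar'] + t['Zoe']:
rep      Omar  Sara  Zoe  Omar_plus_Zoe
channel                                
phone       3    43    0              3
partner     5    27   23             28
retail     25     0   16             41
filter rows where Zoe <= 16:
rep      Omar  Sara  Zoe  Omar_plus_Zoe
channel                                
phone       3    43    0              3
retail     25     0   16             41

41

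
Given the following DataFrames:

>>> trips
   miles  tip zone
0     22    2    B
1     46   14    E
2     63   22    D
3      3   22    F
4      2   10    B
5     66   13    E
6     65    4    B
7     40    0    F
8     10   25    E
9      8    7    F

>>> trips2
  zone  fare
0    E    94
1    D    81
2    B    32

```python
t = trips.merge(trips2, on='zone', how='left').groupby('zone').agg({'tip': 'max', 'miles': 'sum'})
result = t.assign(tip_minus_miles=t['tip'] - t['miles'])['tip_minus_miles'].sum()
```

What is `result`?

-246

merge on 'zone' (how='left') → 10 rows:
   miles  tip zone  fare
0     22    2    B  32.0
1     46   14    E  94.0
2     63   22    D  81.0
3      3   22    F   NaN
4      2   10    B  32.0
5     66   13    E  94.0
6     65    4    B  32.0
7     40    0    F   NaN
8     10   25    E  94.0
9      8    7    F   NaN
group by zone: max(tip), sum(miles):
      tip  miles
zone            
B      10     89
D      22     63
E      25    122
F      22     51
add column tip_minus_miles = t['tip'] - t['miles']:
      tip  miles  tip_minus_miles
zone                             
B      10     89              -79
D      22     63              -41
E      25    122              -97
F      22     51              -29
The sum of column 'tip_minus_miles' is -246.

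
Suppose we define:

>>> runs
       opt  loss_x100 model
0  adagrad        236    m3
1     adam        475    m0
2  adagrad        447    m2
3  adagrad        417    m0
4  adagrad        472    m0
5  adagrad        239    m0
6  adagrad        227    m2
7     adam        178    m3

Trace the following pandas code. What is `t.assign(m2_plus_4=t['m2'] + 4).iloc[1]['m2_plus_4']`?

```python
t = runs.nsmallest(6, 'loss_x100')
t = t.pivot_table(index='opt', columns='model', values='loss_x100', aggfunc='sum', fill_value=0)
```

4

take 6 rows with smallest loss_x100:
       opt  loss_x100 model
7     adam        178    m3
6  adagrad        227    m2
0  adagrad        236    m3
5  adagrad        239    m0
3  adagrad        417    m0
2  adagrad        447    m2
pivot: rows=opt, cols=model, sum(loss_x100):
model     m0   m2   m3
opt                   
adagrad  656  674  236
adam       0    0  178
add column m2_plus_4 = t['m2'] + 4:
model     m0   m2   m3  m2_plus_4
opt                              
adagrad  656  674  236        678
adam       0    0  178          4
Hence 4.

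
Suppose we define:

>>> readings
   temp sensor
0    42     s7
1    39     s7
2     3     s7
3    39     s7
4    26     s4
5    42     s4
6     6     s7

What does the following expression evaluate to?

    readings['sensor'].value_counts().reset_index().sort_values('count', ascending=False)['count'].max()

5

value_counts of sensor:
sensor
s7    5
s4    2
Name: count, dtype: int64
reset_index():
  sensor  count
0     s7      5
1     s4      2
sort by count descending:
  sensor  count
0     s7      5
1     s4      2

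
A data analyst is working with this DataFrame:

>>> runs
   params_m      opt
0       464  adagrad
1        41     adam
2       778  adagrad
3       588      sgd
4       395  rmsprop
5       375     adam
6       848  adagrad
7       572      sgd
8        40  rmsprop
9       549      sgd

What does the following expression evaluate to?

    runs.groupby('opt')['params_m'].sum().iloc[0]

2090

group by opt, sum of params_m:
opt
adagrad    2090
adam        416
rmsprop     435
sgd        1709
Name: params_m, dtype: int64
Finally, value at position 0 = 2090.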